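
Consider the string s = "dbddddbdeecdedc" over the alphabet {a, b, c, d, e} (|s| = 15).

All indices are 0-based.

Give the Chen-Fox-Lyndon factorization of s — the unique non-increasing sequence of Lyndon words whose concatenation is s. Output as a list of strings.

["d", "bddddbdeecdedc"]

emit factor 1: 'd' (i=0, period=1)
emit factor 2: 'bddddbdeecdedc' (i=1, period=14)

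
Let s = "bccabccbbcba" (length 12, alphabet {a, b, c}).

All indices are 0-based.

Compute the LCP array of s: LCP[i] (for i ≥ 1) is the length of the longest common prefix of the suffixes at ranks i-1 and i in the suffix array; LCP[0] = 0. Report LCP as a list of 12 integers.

[0, 1, 0, 1, 1, 2, 3, 0, 1, 2, 1, 2]

rank | idx | suffix
   0 |  11 | a
   1 |   3 | abccbbcba
   2 |  10 | ba
   3 |   7 | bbcba
   4 |   8 | bcba
   5 |   0 | bccabccbbcba
   6 |   4 | bccbbcba
   7 |   2 | cabccbbcba
   8 |   9 | cba
   9 |   6 | cbbcba
  10 |   1 | ccabccbbcba
  11 |   5 | ccbbcba

SA = [11, 3, 10, 7, 8, 0, 4, 2, 9, 6, 1, 5]
[i] adj suffixes → lcp
  [1] 11/3 → 1 ('a')
  [2] 3/10 → 0 ('')
  [3] 10/7 → 1 ('b')
  [4] 7/8 → 1 ('b')
  [5] 8/0 → 2 ('bc')
  [6] 0/4 → 3 ('bcc')
  [7] 4/2 → 0 ('')
  [8] 2/9 → 1 ('c')
  [9] 9/6 → 2 ('cb')
  [10] 6/1 → 1 ('c')
  [11] 1/5 → 2 ('cc')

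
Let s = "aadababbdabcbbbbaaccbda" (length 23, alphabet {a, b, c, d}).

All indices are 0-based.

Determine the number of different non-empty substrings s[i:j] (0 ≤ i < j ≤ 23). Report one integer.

243

sorted suffixes:
  #0 SA[0]=22  'a'
  #1 SA[1]=16  'aaccbda'
  #2 SA[2]=0  'aadababbdabcbbbbaaccbda'
  #3 SA[3]=3  'ababbdabcbbbbaaccbda'
  #4 SA[4]=5  'abbdabcbbbbaaccbda'
  #5 SA[5]=9  'abcbbbbaaccbda'
  #6 SA[6]=17  'accbda'
  #7 SA[7]=1  'adababbdabcbbbbaaccbda'
  #8 SA[8]=15  'baaccbda'
  #9 SA[9]=4  'babbdabcbbbbaaccbda'
  #10 SA[10]=14  'bbaaccbda'
  #11 SA[11]=13  'bbbaaccbda'
  #12 SA[12]=12  'bbbbaaccbda'
  #13 SA[13]=6  'bbdabcbbbbaaccbda'
  #14 SA[14]=10  'bcbbbbaaccbda'
  #15 SA[15]=20  'bda'
  #16 SA[16]=7  'bdabcbbbbaaccbda'
  #17 SA[17]=11  'cbbbbaaccbda'
  #18 SA[18]=19  'cbda'
  #19 SA[19]=18  'ccbda'
  #20 SA[20]=21  'da'
  #21 SA[21]=2  'dababbdabcbbbbaaccbda'
  #22 SA[22]=8  'dabcbbbbaaccbda'

SA = [22, 16, 0, 3, 5, 9, 17, 1, 15, 4, 14, 13, 12, 6, 10, 20, 7, 11, 19, 18, 21, 2, 8]
i: (SA[i-1],SA[i]) lcp shared
  1: (22,16) 1 'a'
  2: (16,0) 2 'aa'
  3: (0,3) 1 'a'
  4: (3,5) 2 'ab'
  5: (5,9) 2 'ab'
  6: (9,17) 1 'a'
  7: (17,1) 1 'a'
  8: (1,15) 0 ''
  9: (15,4) 2 'ba'
  10: (4,14) 1 'b'
  11: (14,13) 2 'bb'
  12: (13,12) 3 'bbb'
  13: (12,6) 2 'bb'
  14: (6,10) 1 'b'
  15: (10,20) 1 'b'
  16: (20,7) 3 'bda'
  17: (7,11) 0 ''
  18: (11,19) 2 'cb'
  19: (19,18) 1 'c'
  20: (18,21) 0 ''
  21: (21,2) 2 'da'
  22: (2,8) 3 'dab'

n(n+1)/2 = 23·24/2 = 276
Σ LCP = 0 + 1 + 2 + 1 + 2 + 2 + 1 + 1 + 0 + 2 + 1 + 2 + 3 + 2 + 1 + 1 + 3 + 0 + 2 + 1 + 0 + 2 + 3 = 33
distinct = 276 − 33 = 243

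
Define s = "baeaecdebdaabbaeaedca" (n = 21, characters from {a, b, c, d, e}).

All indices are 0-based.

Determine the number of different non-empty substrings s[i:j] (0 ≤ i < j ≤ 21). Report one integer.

204

rank | idx | suffix
   0 |  20 | a
   1 |  10 | aabbaeaedca
   2 |  11 | abbaeaedca
   3 |   1 | aeaecdebdaabbaeaedca
   4 |  14 | aeaedca
   5 |   3 | aecdebdaabbaeaedca
   6 |  16 | aedca
   7 |   0 | baeaecdebdaabbaeaedca
   8 |  13 | baeaedca
   9 |  12 | bbaeaedca
  10 |   8 | bdaabbaeaedca
  11 |  19 | ca
  12 |   5 | cdebdaabbaeaedca
  13 |   9 | daabbaeaedca
  14 |  18 | dca
  15 |   6 | debdaabbaeaedca
  16 |   2 | eaecdebdaabbaeaedca
  17 |  15 | eaedca
  18 |   7 | ebdaabbaeaedca
  19 |   4 | ecdebdaabbaeaedca
  20 |  17 | edca

SA = [20, 10, 11, 1, 14, 3, 16, 0, 13, 12, 8, 19, 5, 9, 18, 6, 2, 15, 7, 4, 17]
i: (SA[i-1],SA[i]) lcp shared
  1: (20,10) 1 'a'
  2: (10,11) 1 'a'
  3: (11,1) 1 'a'
  4: (1,14) 4 'aeae'
  5: (14,3) 2 'ae'
  6: (3,16) 2 'ae'
  7: (16,0) 0 ''
  8: (0,13) 5 'baeae'
  9: (13,12) 1 'b'
  10: (12,8) 1 'b'
  11: (8,19) 0 ''
  12: (19,5) 1 'c'
  13: (5,9) 0 ''
  14: (9,18) 1 'd'
  15: (18,6) 1 'd'
  16: (6,2) 0 ''
  17: (2,15) 3 'eae'
  18: (15,7) 1 'e'
  19: (7,4) 1 'e'
  20: (4,17) 1 'e'

n(n+1)/2 = 21·22/2 = 231
Σ LCP = 0 + 1 + 1 + 1 + 4 + 2 + 2 + 0 + 5 + 1 + 1 + 0 + 1 + 0 + 1 + 1 + 0 + 3 + 1 + 1 + 1 = 27
distinct = 231 − 27 = 204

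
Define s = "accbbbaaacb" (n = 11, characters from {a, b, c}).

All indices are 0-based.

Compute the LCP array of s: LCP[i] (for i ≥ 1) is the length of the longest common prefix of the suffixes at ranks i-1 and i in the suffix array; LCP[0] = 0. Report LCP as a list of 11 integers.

rank→(start, suffix):
  0 → (6, 'aaacb')
  1 → (7, 'aacb')
  2 → (8, 'acb')
  3 → (0, 'accbbbaaacb')
  4 → (10, 'b')
  5 → (5, 'baaacb')
  6 → (4, 'bbaaacb')
  7 → (3, 'bbbaaacb')
  8 → (9, 'cb')
  9 → (2, 'cbbbaaacb')
  10 → (1, 'ccbbbaaacb')

SA = [6, 7, 8, 0, 10, 5, 4, 3, 9, 2, 1]
[i] adj suffixes → lcp
  [1] 6/7 → 2 ('aa')
  [2] 7/8 → 1 ('a')
  [3] 8/0 → 2 ('ac')
  [4] 0/10 → 0 ('')
  [5] 10/5 → 1 ('b')
  [6] 5/4 → 1 ('b')
  [7] 4/3 → 2 ('bb')
  [8] 3/9 → 0 ('')
  [9] 9/2 → 2 ('cb')
  [10] 2/1 → 1 ('c')

[0, 2, 1, 2, 0, 1, 1, 2, 0, 2, 1]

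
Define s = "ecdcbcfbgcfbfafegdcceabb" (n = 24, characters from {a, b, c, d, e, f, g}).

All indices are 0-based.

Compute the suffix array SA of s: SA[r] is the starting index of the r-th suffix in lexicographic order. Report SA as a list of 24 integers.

rank | idx | suffix
   0 |  21 | abb
   1 |  13 | afegdcceabb
   2 |  23 | b
   3 |  22 | bb
   4 |   4 | bcfbgcfbfafegdcceabb
   5 |  11 | bfafegdcceabb
   6 |   7 | bgcfbfafegdcceabb
   7 |   3 | cbcfbgcfbfafegdcceabb
   8 |  18 | cceabb
   9 |   1 | cdcbcfbgcfbfafegdcceabb
  10 |  19 | ceabb
  11 |   9 | cfbfafegdcceabb
  12 |   5 | cfbgcfbfafegdcceabb
  13 |   2 | dcbcfbgcfbfafegdcceabb
  14 |  17 | dcceabb
  15 |  20 | eabb
  16 |   0 | ecdcbcfbgcfbfafegdcceabb
  17 |  15 | egdcceabb
  18 |  12 | fafegdcceabb
  19 |  10 | fbfafegdcceabb
  20 |   6 | fbgcfbfafegdcceabb
  21 |  14 | fegdcceabb
  22 |   8 | gcfbfafegdcceabb
  23 |  16 | gdcceabb

[21, 13, 23, 22, 4, 11, 7, 3, 18, 1, 19, 9, 5, 2, 17, 20, 0, 15, 12, 10, 6, 14, 8, 16]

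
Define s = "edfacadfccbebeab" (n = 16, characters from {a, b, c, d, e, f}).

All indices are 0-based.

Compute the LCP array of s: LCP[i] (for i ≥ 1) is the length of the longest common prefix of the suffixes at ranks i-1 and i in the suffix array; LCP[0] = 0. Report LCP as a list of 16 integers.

[0, 1, 1, 0, 1, 2, 0, 1, 1, 0, 2, 0, 1, 1, 0, 1]

sorted suffixes:
  #0 SA[0]=14  'ab'
  #1 SA[1]=3  'acadfccbebeab'
  #2 SA[2]=5  'adfccbebeab'
  #3 SA[3]=15  'b'
  #4 SA[4]=12  'beab'
  #5 SA[5]=10  'bebeab'
  #6 SA[6]=4  'cadfccbebeab'
  #7 SA[7]=9  'cbebeab'
  #8 SA[8]=8  'ccbebeab'
  #9 SA[9]=1  'dfacadfccbebeab'
  #10 SA[10]=6  'dfccbebeab'
  #11 SA[11]=13  'eab'
  #12 SA[12]=11  'ebeab'
  #13 SA[13]=0  'edfacadfccbebeab'
  #14 SA[14]=2  'facadfccbebeab'
  #15 SA[15]=7  'fccbebeab'

SA = [14, 3, 5, 15, 12, 10, 4, 9, 8, 1, 6, 13, 11, 0, 2, 7]
i: (SA[i-1],SA[i]) lcp shared
  1: (14,3) 1 'a'
  2: (3,5) 1 'a'
  3: (5,15) 0 ''
  4: (15,12) 1 'b'
  5: (12,10) 2 'be'
  6: (10,4) 0 ''
  7: (4,9) 1 'c'
  8: (9,8) 1 'c'
  9: (8,1) 0 ''
  10: (1,6) 2 'df'
  11: (6,13) 0 ''
  12: (13,11) 1 'e'
  13: (11,0) 1 'e'
  14: (0,2) 0 ''
  15: (2,7) 1 'f'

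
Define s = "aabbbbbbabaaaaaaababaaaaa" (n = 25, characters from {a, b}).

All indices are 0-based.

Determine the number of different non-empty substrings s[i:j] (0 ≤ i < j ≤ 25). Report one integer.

sorted suffixes:
  #0 SA[0]=24  'a'
  #1 SA[1]=23  'aa'
  #2 SA[2]=22  'aaa'
  #3 SA[3]=21  'aaaa'
  #4 SA[4]=20  'aaaaa'
  #5 SA[5]=10  'aaaaaaababaaaaa'
  #6 SA[6]=11  'aaaaaababaaaaa'
  #7 SA[7]=12  'aaaaababaaaaa'
  #8 SA[8]=13  'aaaababaaaaa'
  #9 SA[9]=14  'aaababaaaaa'
  #10 SA[10]=15  'aababaaaaa'
  #11 SA[11]=0  'aabbbbbbabaaaaaaababaaaaa'
  #12 SA[12]=18  'abaaaaa'
  #13 SA[13]=8  'abaaaaaaababaaaaa'
  #14 SA[14]=16  'ababaaaaa'
  #15 SA[15]=1  'abbbbbbabaaaaaaababaaaaa'
  #16 SA[16]=19  'baaaaa'
  #17 SA[17]=9  'baaaaaaababaaaaa'
  #18 SA[18]=17  'babaaaaa'
  #19 SA[19]=7  'babaaaaaaababaaaaa'
  #20 SA[20]=6  'bbabaaaaaaababaaaaa'
  #21 SA[21]=5  'bbbabaaaaaaababaaaaa'
  #22 SA[22]=4  'bbbbabaaaaaaababaaaaa'
  #23 SA[23]=3  'bbbbbabaaaaaaababaaaaa'
  #24 SA[24]=2  'bbbbbbabaaaaaaababaaaaa'

SA = [24, 23, 22, 21, 20, 10, 11, 12, 13, 14, 15, 0, 18, 8, 16, 1, 19, 9, 17, 7, 6, 5, 4, 3, 2]
rank  pair      lcp
   1  s[24:],s[23:]  1  'a'
   2  s[23:],s[22:]  2  'aa'
   3  s[22:],s[21:]  3  'aaa'
   4  s[21:],s[20:]  4  'aaaa'
   5  s[20:],s[10:]  5  'aaaaa'
   6  s[10:],s[11:]  6  'aaaaaa'
   7  s[11:],s[12:]  5  'aaaaa'
   8  s[12:],s[13:]  4  'aaaa'
   9  s[13:],s[14:]  3  'aaa'
  10  s[14:],s[15:]  2  'aa'
  11  s[15:],s[0:]  3  'aab'
  12  s[0:],s[18:]  1  'a'
  13  s[18:],s[8:]  7  'abaaaaa'
  14  s[8:],s[16:]  3  'aba'
  15  s[16:],s[1:]  2  'ab'
  16  s[1:],s[19:]  0  ''
  17  s[19:],s[9:]  6  'baaaaa'
  18  s[9:],s[17:]  2  'ba'
  19  s[17:],s[7:]  8  'babaaaaa'
  20  s[7:],s[6:]  1  'b'
  21  s[6:],s[5:]  2  'bb'
  22  s[5:],s[4:]  3  'bbb'
  23  s[4:],s[3:]  4  'bbbb'
  24  s[3:],s[2:]  5  'bbbbb'

n(n+1)/2 = 25·26/2 = 325
Σ LCP = 0 + 1 + 2 + 3 + 4 + 5 + 6 + 5 + 4 + 3 + 2 + 3 + 1 + 7 + 3 + 2 + 0 + 6 + 2 + 8 + 1 + 2 + 3 + 4 + 5 = 82
distinct = 325 − 82 = 243

243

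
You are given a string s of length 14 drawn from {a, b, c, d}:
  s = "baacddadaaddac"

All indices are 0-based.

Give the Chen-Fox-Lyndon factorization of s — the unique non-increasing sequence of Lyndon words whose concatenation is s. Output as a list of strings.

["b", "aacddadaaddac"]

emit factor 1: 'b' (i=0, period=1)
emit factor 2: 'aacddadaaddac' (i=1, period=13)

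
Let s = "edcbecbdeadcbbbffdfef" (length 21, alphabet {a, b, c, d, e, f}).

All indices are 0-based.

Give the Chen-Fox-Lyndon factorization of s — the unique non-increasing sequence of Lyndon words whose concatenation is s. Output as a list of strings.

emit factor 1: 'e' (i=0, period=1)
emit factor 2: 'd' (i=1, period=1)
emit factor 3: 'c' (i=2, period=1)
emit factor 4: 'bec' (i=3, period=3)
emit factor 5: 'bde' (i=6, period=3)
emit factor 6: 'adcbbbffdfef' (i=9, period=12)

["e", "d", "c", "bec", "bde", "adcbbbffdfef"]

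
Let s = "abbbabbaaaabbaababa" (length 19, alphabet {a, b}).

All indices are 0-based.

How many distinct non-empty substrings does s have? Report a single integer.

sorted suffixes:
  #0 SA[0]=18  'a'
  #1 SA[1]=7  'aaaabbaababa'
  #2 SA[2]=8  'aaabbaababa'
  #3 SA[3]=13  'aababa'
  #4 SA[4]=9  'aabbaababa'
  #5 SA[5]=16  'aba'
  #6 SA[6]=14  'ababa'
  #7 SA[7]=4  'abbaaaabbaababa'
  #8 SA[8]=10  'abbaababa'
  #9 SA[9]=0  'abbbabbaaaabbaababa'
  #10 SA[10]=17  'ba'
  #11 SA[11]=6  'baaaabbaababa'
  #12 SA[12]=12  'baababa'
  #13 SA[13]=15  'baba'
  #14 SA[14]=3  'babbaaaabbaababa'
  #15 SA[15]=5  'bbaaaabbaababa'
  #16 SA[16]=11  'bbaababa'
  #17 SA[17]=2  'bbabbaaaabbaababa'
  #18 SA[18]=1  'bbbabbaaaabbaababa'

SA = [18, 7, 8, 13, 9, 16, 14, 4, 10, 0, 17, 6, 12, 15, 3, 5, 11, 2, 1]
rank  pair      lcp
   1  s[18:],s[7:]  1  'a'
   2  s[7:],s[8:]  3  'aaa'
   3  s[8:],s[13:]  2  'aa'
   4  s[13:],s[9:]  3  'aab'
   5  s[9:],s[16:]  1  'a'
   6  s[16:],s[14:]  3  'aba'
   7  s[14:],s[4:]  2  'ab'
   8  s[4:],s[10:]  5  'abbaa'
   9  s[10:],s[0:]  3  'abb'
  10  s[0:],s[17:]  0  ''
  11  s[17:],s[6:]  2  'ba'
  12  s[6:],s[12:]  3  'baa'
  13  s[12:],s[15:]  2  'ba'
  14  s[15:],s[3:]  3  'bab'
  15  s[3:],s[5:]  1  'b'
  16  s[5:],s[11:]  4  'bbaa'
  17  s[11:],s[2:]  3  'bba'
  18  s[2:],s[1:]  2  'bb'

n(n+1)/2 = 19·20/2 = 190
Σ LCP = 0 + 1 + 3 + 2 + 3 + 1 + 3 + 2 + 5 + 3 + 0 + 2 + 3 + 2 + 3 + 1 + 4 + 3 + 2 = 43
distinct = 190 − 43 = 147

147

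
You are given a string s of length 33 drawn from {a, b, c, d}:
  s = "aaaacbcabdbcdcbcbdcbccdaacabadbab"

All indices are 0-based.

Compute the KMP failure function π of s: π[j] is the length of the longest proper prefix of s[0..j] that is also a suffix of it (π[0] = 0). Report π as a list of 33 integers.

[0, 1, 2, 3, 0, 0, 0, 1, 0, 0, 0, 0, 0, 0, 0, 0, 0, 0, 0, 0, 0, 0, 0, 1, 2, 0, 1, 0, 1, 0, 0, 1, 0]

π[0] = 0
j=1 s[j]='a': π[1]=1 (border 'a')
j=2 s[j]='a': π[2]=2 (border 'aa')
j=3 s[j]='a': π[3]=3 (border 'aaa')
j=4 s[j]='c': k: 3→2→1→0; π[4]=0 (border '')
j=5 s[j]='b': π[5]=0 (border '')
j=6 s[j]='c': π[6]=0 (border '')
j=7 s[j]='a': π[7]=1 (border 'a')
j=8 s[j]='b': k: 1→0; π[8]=0 (border '')
j=9 s[j]='d': π[9]=0 (border '')
j=10 s[j]='b': π[10]=0 (border '')
j=11 s[j]='c': π[11]=0 (border '')
j=12 s[j]='d': π[12]=0 (border '')
j=13 s[j]='c': π[13]=0 (border '')
j=14 s[j]='b': π[14]=0 (border '')
j=15 s[j]='c': π[15]=0 (border '')
j=16 s[j]='b': π[16]=0 (border '')
j=17 s[j]='d': π[17]=0 (border '')
j=18 s[j]='c': π[18]=0 (border '')
j=19 s[j]='b': π[19]=0 (border '')
j=20 s[j]='c': π[20]=0 (border '')
j=21 s[j]='c': π[21]=0 (border '')
j=22 s[j]='d': π[22]=0 (border '')
j=23 s[j]='a': π[23]=1 (border 'a')
j=24 s[j]='a': π[24]=2 (border 'aa')
j=25 s[j]='c': k: 2→1→0; π[25]=0 (border '')
j=26 s[j]='a': π[26]=1 (border 'a')
j=27 s[j]='b': k: 1→0; π[27]=0 (border '')
j=28 s[j]='a': π[28]=1 (border 'a')
j=29 s[j]='d': k: 1→0; π[29]=0 (border '')
j=30 s[j]='b': π[30]=0 (border '')
j=31 s[j]='a': π[31]=1 (border 'a')
j=32 s[j]='b': k: 1→0; π[32]=0 (border '')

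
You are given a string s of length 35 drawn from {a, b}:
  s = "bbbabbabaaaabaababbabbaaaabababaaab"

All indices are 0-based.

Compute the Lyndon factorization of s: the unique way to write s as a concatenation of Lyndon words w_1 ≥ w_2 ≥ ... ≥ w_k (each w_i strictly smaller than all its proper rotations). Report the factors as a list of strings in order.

emit factor 1: 'b' (i=0, period=1)
emit factor 2: 'b' (i=1, period=1)
emit factor 3: 'b' (i=2, period=1)
emit factor 4: 'abb' (i=3, period=3)
emit factor 5: 'ab' (i=6, period=2)
emit factor 6: 'aaaabaababbabbaaaabababaaab' (i=8, period=27)

["b", "b", "b", "abb", "ab", "aaaabaababbabbaaaabababaaab"]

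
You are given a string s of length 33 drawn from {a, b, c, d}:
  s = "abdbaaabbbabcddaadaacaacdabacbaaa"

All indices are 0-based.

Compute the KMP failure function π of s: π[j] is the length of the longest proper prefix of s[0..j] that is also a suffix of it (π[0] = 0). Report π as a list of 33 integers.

[0, 0, 0, 0, 1, 1, 1, 2, 0, 0, 1, 2, 0, 0, 0, 1, 1, 0, 1, 1, 0, 1, 1, 0, 0, 1, 2, 1, 0, 0, 1, 1, 1]

π[0] = 0
j=1 s[j]='b': π[1]=0 (border '')
j=2 s[j]='d': π[2]=0 (border '')
j=3 s[j]='b': π[3]=0 (border '')
j=4 s[j]='a': π[4]=1 (border 'a')
j=5 s[j]='a': k: 1→0; π[5]=1 (border 'a')
j=6 s[j]='a': k: 1→0; π[6]=1 (border 'a')
j=7 s[j]='b': π[7]=2 (border 'ab')
j=8 s[j]='b': k: 2→0; π[8]=0 (border '')
j=9 s[j]='b': π[9]=0 (border '')
j=10 s[j]='a': π[10]=1 (border 'a')
j=11 s[j]='b': π[11]=2 (border 'ab')
j=12 s[j]='c': k: 2→0; π[12]=0 (border '')
j=13 s[j]='d': π[13]=0 (border '')
j=14 s[j]='d': π[14]=0 (border '')
j=15 s[j]='a': π[15]=1 (border 'a')
j=16 s[j]='a': k: 1→0; π[16]=1 (border 'a')
j=17 s[j]='d': k: 1→0; π[17]=0 (border '')
j=18 s[j]='a': π[18]=1 (border 'a')
j=19 s[j]='a': k: 1→0; π[19]=1 (border 'a')
j=20 s[j]='c': k: 1→0; π[20]=0 (border '')
j=21 s[j]='a': π[21]=1 (border 'a')
j=22 s[j]='a': k: 1→0; π[22]=1 (border 'a')
j=23 s[j]='c': k: 1→0; π[23]=0 (border '')
j=24 s[j]='d': π[24]=0 (border '')
j=25 s[j]='a': π[25]=1 (border 'a')
j=26 s[j]='b': π[26]=2 (border 'ab')
j=27 s[j]='a': k: 2→0; π[27]=1 (border 'a')
j=28 s[j]='c': k: 1→0; π[28]=0 (border '')
j=29 s[j]='b': π[29]=0 (border '')
j=30 s[j]='a': π[30]=1 (border 'a')
j=31 s[j]='a': k: 1→0; π[31]=1 (border 'a')
j=32 s[j]='a': k: 1→0; π[32]=1 (border 'a')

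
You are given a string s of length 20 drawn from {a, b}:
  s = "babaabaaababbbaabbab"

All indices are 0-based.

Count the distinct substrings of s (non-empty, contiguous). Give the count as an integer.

rank | idx | suffix
   0 |   6 | aaababbbaabbab
   1 |   3 | aabaaababbbaabbab
   2 |   7 | aababbbaabbab
   3 |  14 | aabbab
   4 |  18 | ab
   5 |   4 | abaaababbbaabbab
   6 |   1 | abaabaaababbbaabbab
   7 |   8 | ababbbaabbab
   8 |  15 | abbab
   9 |  10 | abbbaabbab
  10 |  19 | b
  11 |   5 | baaababbbaabbab
  12 |   2 | baabaaababbbaabbab
  13 |  13 | baabbab
  14 |  17 | bab
  15 |   0 | babaabaaababbbaabbab
  16 |   9 | babbbaabbab
  17 |  12 | bbaabbab
  18 |  16 | bbab
  19 |  11 | bbbaabbab

SA = [6, 3, 7, 14, 18, 4, 1, 8, 15, 10, 19, 5, 2, 13, 17, 0, 9, 12, 16, 11]
i: (SA[i-1],SA[i]) lcp shared
  1: (6,3) 2 'aa'
  2: (3,7) 4 'aaba'
  3: (7,14) 3 'aab'
  4: (14,18) 1 'a'
  5: (18,4) 2 'ab'
  6: (4,1) 4 'abaa'
  7: (1,8) 3 'aba'
  8: (8,15) 2 'ab'
  9: (15,10) 3 'abb'
  10: (10,19) 0 ''
  11: (19,5) 1 'b'
  12: (5,2) 3 'baa'
  13: (2,13) 4 'baab'
  14: (13,17) 2 'ba'
  15: (17,0) 3 'bab'
  16: (0,9) 3 'bab'
  17: (9,12) 1 'b'
  18: (12,16) 3 'bba'
  19: (16,11) 2 'bb'

n(n+1)/2 = 20·21/2 = 210
Σ LCP = 0 + 2 + 4 + 3 + 1 + 2 + 4 + 3 + 2 + 3 + 0 + 1 + 3 + 4 + 2 + 3 + 3 + 1 + 3 + 2 = 46
distinct = 210 − 46 = 164

164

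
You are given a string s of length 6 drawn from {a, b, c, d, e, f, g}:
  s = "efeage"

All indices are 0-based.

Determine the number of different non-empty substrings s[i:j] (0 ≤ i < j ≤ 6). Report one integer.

sorted suffixes:
  #0 SA[0]=3  'age'
  #1 SA[1]=5  'e'
  #2 SA[2]=2  'eage'
  #3 SA[3]=0  'efeage'
  #4 SA[4]=1  'feage'
  #5 SA[5]=4  'ge'

SA = [3, 5, 2, 0, 1, 4]
i: (SA[i-1],SA[i]) lcp shared
  1: (3,5) 0 ''
  2: (5,2) 1 'e'
  3: (2,0) 1 'e'
  4: (0,1) 0 ''
  5: (1,4) 0 ''

n(n+1)/2 = 6·7/2 = 21
Σ LCP = 0 + 0 + 1 + 1 + 0 + 0 = 2
distinct = 21 − 2 = 19

19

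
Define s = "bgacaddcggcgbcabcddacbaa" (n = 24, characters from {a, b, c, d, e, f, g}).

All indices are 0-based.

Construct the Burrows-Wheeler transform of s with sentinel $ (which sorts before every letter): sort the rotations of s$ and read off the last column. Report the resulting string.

rank  rotation                   last
    0  $bgacaddcggcgbcabcddacbaa  a
    1  a$bgacaddcggcgbcabcddacba  a
    2  aa$bgacaddcggcgbcabcddacb  b
    3  abcddacbaa$bgacaddcggcgbc  c
    4  acaddcggcgbcabcddacbaa$bg  g
    5  acbaa$bgacaddcggcgbcabcdd  d
    6  addcggcgbcabcddacbaa$bgac  c
    7  baa$bgacaddcggcgbcabcddac  c
    8  bcabcddacbaa$bgacaddcggcg  g
    9  bcddacbaa$bgacaddcggcgbca  a
   10  bgacaddcggcgbcabcddacbaa$  $
   11  cabcddacbaa$bgacaddcggcgb  b
   12  caddcggcgbcabcddacbaa$bga  a
   13  cbaa$bgacaddcggcgbcabcdda  a
   14  cddacbaa$bgacaddcggcgbcab  b
   15  cgbcabcddacbaa$bgacaddcgg  g
   16  cggcgbcabcddacbaa$bgacadd  d
   17  dacbaa$bgacaddcggcgbcabcd  d
   18  dcggcgbcabcddacbaa$bgacad  d
   19  ddacbaa$bgacaddcggcgbcabc  c
   20  ddcggcgbcabcddacbaa$bgaca  a
   21  gacaddcggcgbcabcddacbaa$b  b
   22  gbcabcddacbaa$bgacaddcggc  c
   23  gcgbcabcddacbaa$bgacaddcg  g
   24  ggcgbcabcddacbaa$bgacaddc  c

aabcgdccga$baabgdddcabcgc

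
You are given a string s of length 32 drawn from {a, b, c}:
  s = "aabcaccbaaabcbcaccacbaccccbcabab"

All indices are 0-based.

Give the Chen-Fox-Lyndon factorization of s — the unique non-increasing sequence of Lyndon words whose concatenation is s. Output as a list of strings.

emit factor 1: 'aabcaccb' (i=0, period=8)
emit factor 2: 'aaabcbcaccacbaccccbcabab' (i=8, period=24)

["aabcaccb", "aaabcbcaccacbaccccbcabab"]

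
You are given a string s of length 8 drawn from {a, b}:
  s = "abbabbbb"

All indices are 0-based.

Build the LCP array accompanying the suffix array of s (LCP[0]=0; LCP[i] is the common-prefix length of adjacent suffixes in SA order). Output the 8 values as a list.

rank→(start, suffix):
  0 → (0, 'abbabbbb')
  1 → (3, 'abbbb')
  2 → (7, 'b')
  3 → (2, 'babbbb')
  4 → (6, 'bb')
  5 → (1, 'bbabbbb')
  6 → (5, 'bbb')
  7 → (4, 'bbbb')

SA = [0, 3, 7, 2, 6, 1, 5, 4]
i: (SA[i-1],SA[i]) lcp shared
  1: (0,3) 3 'abb'
  2: (3,7) 0 ''
  3: (7,2) 1 'b'
  4: (2,6) 1 'b'
  5: (6,1) 2 'bb'
  6: (1,5) 2 'bb'
  7: (5,4) 3 'bbb'

[0, 3, 0, 1, 1, 2, 2, 3]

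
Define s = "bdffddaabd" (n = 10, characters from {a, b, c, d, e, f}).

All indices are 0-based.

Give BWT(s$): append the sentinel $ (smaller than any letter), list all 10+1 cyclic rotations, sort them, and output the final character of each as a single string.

ddaa$bdfbfd

rank  rotation     last
    0  $bdffddaabd  d
    1  aabd$bdffdd  d
    2  abd$bdffdda  a
    3  bd$bdffddaa  a
    4  bdffddaabd$  $
    5  d$bdffddaab  b
    6  daabd$bdffd  d
    7  ddaabd$bdff  f
    8  dffddaabd$b  b
    9  fddaabd$bdf  f
   10  ffddaabd$bd  d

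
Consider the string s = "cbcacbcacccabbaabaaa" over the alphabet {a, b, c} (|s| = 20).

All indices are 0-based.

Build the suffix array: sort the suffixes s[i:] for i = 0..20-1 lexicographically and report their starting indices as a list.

rank | idx | suffix
   0 |  19 | a
   1 |  18 | aa
   2 |  17 | aaa
   3 |  14 | aabaaa
   4 |  15 | abaaa
   5 |  11 | abbaabaaa
   6 |   3 | acbcacccabbaabaaa
   7 |   7 | acccabbaabaaa
   8 |  16 | baaa
   9 |  13 | baabaaa
  10 |  12 | bbaabaaa
  11 |   1 | bcacbcacccabbaabaaa
  12 |   5 | bcacccabbaabaaa
  13 |  10 | cabbaabaaa
  14 |   2 | cacbcacccabbaabaaa
  15 |   6 | cacccabbaabaaa
  16 |   0 | cbcacbcacccabbaabaaa
  17 |   4 | cbcacccabbaabaaa
  18 |   9 | ccabbaabaaa
  19 |   8 | cccabbaabaaa

[19, 18, 17, 14, 15, 11, 3, 7, 16, 13, 12, 1, 5, 10, 2, 6, 0, 4, 9, 8]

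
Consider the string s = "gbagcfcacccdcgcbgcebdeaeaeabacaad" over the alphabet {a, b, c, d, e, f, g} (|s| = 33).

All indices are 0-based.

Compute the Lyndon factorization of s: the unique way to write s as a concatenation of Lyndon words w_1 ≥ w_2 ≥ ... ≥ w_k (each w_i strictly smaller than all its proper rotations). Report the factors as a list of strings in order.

["g", "b", "agcfc", "acccdcgcbgcebdeaeae", "abac", "aad"]

emit factor 1: 'g' (i=0, period=1)
emit factor 2: 'b' (i=1, period=1)
emit factor 3: 'agcfc' (i=2, period=5)
emit factor 4: 'acccdcgcbgcebdeaeae' (i=7, period=19)
emit factor 5: 'abac' (i=26, period=4)
emit factor 6: 'aad' (i=30, period=3)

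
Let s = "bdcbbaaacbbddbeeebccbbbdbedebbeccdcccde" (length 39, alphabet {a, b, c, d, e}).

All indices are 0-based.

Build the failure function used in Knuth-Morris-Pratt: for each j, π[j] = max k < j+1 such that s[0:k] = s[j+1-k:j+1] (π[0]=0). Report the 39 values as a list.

π[0] = 0
j=1 s[j]='d': π[1]=0 (border '')
j=2 s[j]='c': π[2]=0 (border '')
j=3 s[j]='b': π[3]=1 (border 'b')
j=4 s[j]='b': k: 1→0; π[4]=1 (border 'b')
j=5 s[j]='a': k: 1→0; π[5]=0 (border '')
j=6 s[j]='a': π[6]=0 (border '')
j=7 s[j]='a': π[7]=0 (border '')
j=8 s[j]='c': π[8]=0 (border '')
j=9 s[j]='b': π[9]=1 (border 'b')
j=10 s[j]='b': k: 1→0; π[10]=1 (border 'b')
j=11 s[j]='d': π[11]=2 (border 'bd')
j=12 s[j]='d': k: 2→0; π[12]=0 (border '')
j=13 s[j]='b': π[13]=1 (border 'b')
j=14 s[j]='e': k: 1→0; π[14]=0 (border '')
j=15 s[j]='e': π[15]=0 (border '')
j=16 s[j]='e': π[16]=0 (border '')
j=17 s[j]='b': π[17]=1 (border 'b')
j=18 s[j]='c': k: 1→0; π[18]=0 (border '')
j=19 s[j]='c': π[19]=0 (border '')
j=20 s[j]='b': π[20]=1 (border 'b')
j=21 s[j]='b': k: 1→0; π[21]=1 (border 'b')
j=22 s[j]='b': k: 1→0; π[22]=1 (border 'b')
j=23 s[j]='d': π[23]=2 (border 'bd')
j=24 s[j]='b': k: 2→0; π[24]=1 (border 'b')
j=25 s[j]='e': k: 1→0; π[25]=0 (border '')
j=26 s[j]='d': π[26]=0 (border '')
j=27 s[j]='e': π[27]=0 (border '')
j=28 s[j]='b': π[28]=1 (border 'b')
j=29 s[j]='b': k: 1→0; π[29]=1 (border 'b')
j=30 s[j]='e': k: 1→0; π[30]=0 (border '')
j=31 s[j]='c': π[31]=0 (border '')
j=32 s[j]='c': π[32]=0 (border '')
j=33 s[j]='d': π[33]=0 (border '')
j=34 s[j]='c': π[34]=0 (border '')
j=35 s[j]='c': π[35]=0 (border '')
j=36 s[j]='c': π[36]=0 (border '')
j=37 s[j]='d': π[37]=0 (border '')
j=38 s[j]='e': π[38]=0 (border '')

[0, 0, 0, 1, 1, 0, 0, 0, 0, 1, 1, 2, 0, 1, 0, 0, 0, 1, 0, 0, 1, 1, 1, 2, 1, 0, 0, 0, 1, 1, 0, 0, 0, 0, 0, 0, 0, 0, 0]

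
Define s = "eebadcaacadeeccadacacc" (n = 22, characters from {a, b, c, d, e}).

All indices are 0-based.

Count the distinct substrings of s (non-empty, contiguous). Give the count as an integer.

225

sorted suffixes:
  #0 SA[0]=6  'aacadeeccadacacc'
  #1 SA[1]=17  'acacc'
  #2 SA[2]=7  'acadeeccadacacc'
  #3 SA[3]=19  'acc'
  #4 SA[4]=15  'adacacc'
  #5 SA[5]=3  'adcaacadeeccadacacc'
  #6 SA[6]=9  'adeeccadacacc'
  #7 SA[7]=2  'badcaacadeeccadacacc'
  #8 SA[8]=21  'c'
  #9 SA[9]=5  'caacadeeccadacacc'
  #10 SA[10]=18  'cacc'
  #11 SA[11]=14  'cadacacc'
  #12 SA[12]=8  'cadeeccadacacc'
  #13 SA[13]=20  'cc'
  #14 SA[14]=13  'ccadacacc'
  #15 SA[15]=16  'dacacc'
  #16 SA[16]=4  'dcaacadeeccadacacc'
  #17 SA[17]=10  'deeccadacacc'
  #18 SA[18]=1  'ebadcaacadeeccadacacc'
  #19 SA[19]=12  'eccadacacc'
  #20 SA[20]=0  'eebadcaacadeeccadacacc'
  #21 SA[21]=11  'eeccadacacc'

SA = [6, 17, 7, 19, 15, 3, 9, 2, 21, 5, 18, 14, 8, 20, 13, 16, 4, 10, 1, 12, 0, 11]
i: (SA[i-1],SA[i]) lcp shared
  1: (6,17) 1 'a'
  2: (17,7) 3 'aca'
  3: (7,19) 2 'ac'
  4: (19,15) 1 'a'
  5: (15,3) 2 'ad'
  6: (3,9) 2 'ad'
  7: (9,2) 0 ''
  8: (2,21) 0 ''
  9: (21,5) 1 'c'
  10: (5,18) 2 'ca'
  11: (18,14) 2 'ca'
  12: (14,8) 3 'cad'
  13: (8,20) 1 'c'
  14: (20,13) 2 'cc'
  15: (13,16) 0 ''
  16: (16,4) 1 'd'
  17: (4,10) 1 'd'
  18: (10,1) 0 ''
  19: (1,12) 1 'e'
  20: (12,0) 1 'e'
  21: (0,11) 2 'ee'

n(n+1)/2 = 22·23/2 = 253
Σ LCP = 0 + 1 + 3 + 2 + 1 + 2 + 2 + 0 + 0 + 1 + 2 + 2 + 3 + 1 + 2 + 0 + 1 + 1 + 0 + 1 + 1 + 2 = 28
distinct = 253 − 28 = 225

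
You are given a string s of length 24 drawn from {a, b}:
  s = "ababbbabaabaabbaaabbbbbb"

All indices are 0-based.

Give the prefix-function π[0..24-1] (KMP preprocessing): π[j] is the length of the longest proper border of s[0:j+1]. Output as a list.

π[0] = 0
j=1 s[j]='b': π[1]=0 (border '')
j=2 s[j]='a': π[2]=1 (border 'a')
j=3 s[j]='b': π[3]=2 (border 'ab')
j=4 s[j]='b': k: 2→0; π[4]=0 (border '')
j=5 s[j]='b': π[5]=0 (border '')
j=6 s[j]='a': π[6]=1 (border 'a')
j=7 s[j]='b': π[7]=2 (border 'ab')
j=8 s[j]='a': π[8]=3 (border 'aba')
j=9 s[j]='a': k: 3→1→0; π[9]=1 (border 'a')
j=10 s[j]='b': π[10]=2 (border 'ab')
j=11 s[j]='a': π[11]=3 (border 'aba')
j=12 s[j]='a': k: 3→1→0; π[12]=1 (border 'a')
j=13 s[j]='b': π[13]=2 (border 'ab')
j=14 s[j]='b': k: 2→0; π[14]=0 (border '')
j=15 s[j]='a': π[15]=1 (border 'a')
j=16 s[j]='a': k: 1→0; π[16]=1 (border 'a')
j=17 s[j]='a': k: 1→0; π[17]=1 (border 'a')
j=18 s[j]='b': π[18]=2 (border 'ab')
j=19 s[j]='b': k: 2→0; π[19]=0 (border '')
j=20 s[j]='b': π[20]=0 (border '')
j=21 s[j]='b': π[21]=0 (border '')
j=22 s[j]='b': π[22]=0 (border '')
j=23 s[j]='b': π[23]=0 (border '')

[0, 0, 1, 2, 0, 0, 1, 2, 3, 1, 2, 3, 1, 2, 0, 1, 1, 1, 2, 0, 0, 0, 0, 0]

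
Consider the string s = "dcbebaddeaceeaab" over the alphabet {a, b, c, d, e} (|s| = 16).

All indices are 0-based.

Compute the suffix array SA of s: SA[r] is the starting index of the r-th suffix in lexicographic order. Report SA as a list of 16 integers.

[13, 14, 9, 5, 15, 4, 2, 1, 10, 0, 6, 7, 12, 8, 3, 11]

rank | idx | suffix
   0 |  13 | aab
   1 |  14 | ab
   2 |   9 | aceeaab
   3 |   5 | addeaceeaab
   4 |  15 | b
   5 |   4 | baddeaceeaab
   6 |   2 | bebaddeaceeaab
   7 |   1 | cbebaddeaceeaab
   8 |  10 | ceeaab
   9 |   0 | dcbebaddeaceeaab
  10 |   6 | ddeaceeaab
  11 |   7 | deaceeaab
  12 |  12 | eaab
  13 |   8 | eaceeaab
  14 |   3 | ebaddeaceeaab
  15 |  11 | eeaab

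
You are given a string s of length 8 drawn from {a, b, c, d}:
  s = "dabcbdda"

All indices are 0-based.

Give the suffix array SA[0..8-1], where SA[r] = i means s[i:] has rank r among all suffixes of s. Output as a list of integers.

[7, 1, 2, 4, 3, 6, 0, 5]

sorted suffixes:
  #0 SA[0]=7  'a'
  #1 SA[1]=1  'abcbdda'
  #2 SA[2]=2  'bcbdda'
  #3 SA[3]=4  'bdda'
  #4 SA[4]=3  'cbdda'
  #5 SA[5]=6  'da'
  #6 SA[6]=0  'dabcbdda'
  #7 SA[7]=5  'dda'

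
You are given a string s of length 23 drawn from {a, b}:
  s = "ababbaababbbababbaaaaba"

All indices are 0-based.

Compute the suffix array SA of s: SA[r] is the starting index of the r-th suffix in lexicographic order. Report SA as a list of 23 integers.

sorted suffixes:
  #0 SA[0]=22  'a'
  #1 SA[1]=17  'aaaaba'
  #2 SA[2]=18  'aaaba'
  #3 SA[3]=19  'aaba'
  #4 SA[4]=5  'aababbbababbaaaaba'
  #5 SA[5]=20  'aba'
  #6 SA[6]=12  'ababbaaaaba'
  #7 SA[7]=0  'ababbaababbbababbaaaaba'
  #8 SA[8]=6  'ababbbababbaaaaba'
  #9 SA[9]=14  'abbaaaaba'
  #10 SA[10]=2  'abbaababbbababbaaaaba'
  #11 SA[11]=8  'abbbababbaaaaba'
  #12 SA[12]=21  'ba'
  #13 SA[13]=16  'baaaaba'
  #14 SA[14]=4  'baababbbababbaaaaba'
  #15 SA[15]=11  'bababbaaaaba'
  #16 SA[16]=13  'babbaaaaba'
  #17 SA[17]=1  'babbaababbbababbaaaaba'
  #18 SA[18]=7  'babbbababbaaaaba'
  #19 SA[19]=15  'bbaaaaba'
  #20 SA[20]=3  'bbaababbbababbaaaaba'
  #21 SA[21]=10  'bbababbaaaaba'
  #22 SA[22]=9  'bbbababbaaaaba'

[22, 17, 18, 19, 5, 20, 12, 0, 6, 14, 2, 8, 21, 16, 4, 11, 13, 1, 7, 15, 3, 10, 9]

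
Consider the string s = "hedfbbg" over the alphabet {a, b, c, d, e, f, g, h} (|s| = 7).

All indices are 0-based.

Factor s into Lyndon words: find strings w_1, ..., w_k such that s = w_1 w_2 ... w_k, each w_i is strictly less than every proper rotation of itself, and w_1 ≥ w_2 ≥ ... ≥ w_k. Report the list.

emit factor 1: 'h' (i=0, period=1)
emit factor 2: 'e' (i=1, period=1)
emit factor 3: 'df' (i=2, period=2)
emit factor 4: 'bbg' (i=4, period=3)

["h", "e", "df", "bbg"]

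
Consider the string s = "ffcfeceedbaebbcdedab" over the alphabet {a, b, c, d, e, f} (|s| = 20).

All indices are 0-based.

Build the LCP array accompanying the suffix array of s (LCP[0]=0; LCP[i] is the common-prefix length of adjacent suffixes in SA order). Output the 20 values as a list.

[0, 1, 0, 1, 1, 1, 0, 1, 1, 0, 1, 1, 0, 1, 1, 2, 1, 0, 1, 1]

sorted suffixes:
  #0 SA[0]=18  'ab'
  #1 SA[1]=10  'aebbcdedab'
  #2 SA[2]=19  'b'
  #3 SA[3]=9  'baebbcdedab'
  #4 SA[4]=12  'bbcdedab'
  #5 SA[5]=13  'bcdedab'
  #6 SA[6]=14  'cdedab'
  #7 SA[7]=5  'ceedbaebbcdedab'
  #8 SA[8]=2  'cfeceedbaebbcdedab'
  #9 SA[9]=17  'dab'
  #10 SA[10]=8  'dbaebbcdedab'
  #11 SA[11]=15  'dedab'
  #12 SA[12]=11  'ebbcdedab'
  #13 SA[13]=4  'eceedbaebbcdedab'
  #14 SA[14]=16  'edab'
  #15 SA[15]=7  'edbaebbcdedab'
  #16 SA[16]=6  'eedbaebbcdedab'
  #17 SA[17]=1  'fcfeceedbaebbcdedab'
  #18 SA[18]=3  'feceedbaebbcdedab'
  #19 SA[19]=0  'ffcfeceedbaebbcdedab'

SA = [18, 10, 19, 9, 12, 13, 14, 5, 2, 17, 8, 15, 11, 4, 16, 7, 6, 1, 3, 0]
i: (SA[i-1],SA[i]) lcp shared
  1: (18,10) 1 'a'
  2: (10,19) 0 ''
  3: (19,9) 1 'b'
  4: (9,12) 1 'b'
  5: (12,13) 1 'b'
  6: (13,14) 0 ''
  7: (14,5) 1 'c'
  8: (5,2) 1 'c'
  9: (2,17) 0 ''
  10: (17,8) 1 'd'
  11: (8,15) 1 'd'
  12: (15,11) 0 ''
  13: (11,4) 1 'e'
  14: (4,16) 1 'e'
  15: (16,7) 2 'ed'
  16: (7,6) 1 'e'
  17: (6,1) 0 ''
  18: (1,3) 1 'f'
  19: (3,0) 1 'f'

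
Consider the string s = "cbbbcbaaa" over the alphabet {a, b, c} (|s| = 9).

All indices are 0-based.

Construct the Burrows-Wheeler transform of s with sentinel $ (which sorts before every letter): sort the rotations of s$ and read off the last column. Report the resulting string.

rank  rotation    last
    0  $cbbbcbaaa  a
    1  a$cbbbcbaa  a
    2  aa$cbbbcba  a
    3  aaa$cbbbcb  b
    4  baaa$cbbbc  c
    5  bbbcbaaa$c  c
    6  bbcbaaa$cb  b
    7  bcbaaa$cbb  b
    8  cbaaa$cbbb  b
    9  cbbbcbaaa$  $

aaabccbbb$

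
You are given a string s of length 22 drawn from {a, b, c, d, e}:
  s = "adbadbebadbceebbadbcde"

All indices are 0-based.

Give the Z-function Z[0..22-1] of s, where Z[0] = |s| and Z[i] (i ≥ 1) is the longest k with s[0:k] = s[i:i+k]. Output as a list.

[22, 0, 0, 3, 0, 0, 0, 0, 3, 0, 0, 0, 0, 0, 0, 0, 3, 0, 0, 0, 0, 0]

Z[0]=22
i=1: fresh scan; Z[1]=0
i=2: fresh scan; Z[2]=0
i=3: fresh scan; Z[3]=3 extend→box=[3,6)
i=4: min(r-i=2, Z[1]=0)=0; Z[4]=0
i=5: min(r-i=1, Z[2]=0)=0; Z[5]=0
i=6: fresh scan; Z[6]=0
i=7: fresh scan; Z[7]=0
i=8: fresh scan; Z[8]=3 extend→box=[8,11)
i=9: min(r-i=2, Z[1]=0)=0; Z[9]=0
i=10: min(r-i=1, Z[2]=0)=0; Z[10]=0
i=11: fresh scan; Z[11]=0
i=12: fresh scan; Z[12]=0
i=13: fresh scan; Z[13]=0
i=14: fresh scan; Z[14]=0
i=15: fresh scan; Z[15]=0
i=16: fresh scan; Z[16]=3 extend→box=[16,19)
i=17: min(r-i=2, Z[1]=0)=0; Z[17]=0
i=18: min(r-i=1, Z[2]=0)=0; Z[18]=0
i=19: fresh scan; Z[19]=0
i=20: fresh scan; Z[20]=0
i=21: fresh scan; Z[21]=0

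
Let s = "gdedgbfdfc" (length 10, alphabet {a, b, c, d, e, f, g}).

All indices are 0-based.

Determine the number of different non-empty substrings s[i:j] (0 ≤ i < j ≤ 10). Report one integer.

rank | idx | suffix
   0 |   5 | bfdfc
   1 |   9 | c
   2 |   1 | dedgbfdfc
   3 |   7 | dfc
   4 |   3 | dgbfdfc
   5 |   2 | edgbfdfc
   6 |   8 | fc
   7 |   6 | fdfc
   8 |   4 | gbfdfc
   9 |   0 | gdedgbfdfc

SA = [5, 9, 1, 7, 3, 2, 8, 6, 4, 0]
[i] adj suffixes → lcp
  [1] 5/9 → 0 ('')
  [2] 9/1 → 0 ('')
  [3] 1/7 → 1 ('d')
  [4] 7/3 → 1 ('d')
  [5] 3/2 → 0 ('')
  [6] 2/8 → 0 ('')
  [7] 8/6 → 1 ('f')
  [8] 6/4 → 0 ('')
  [9] 4/0 → 1 ('g')

n(n+1)/2 = 10·11/2 = 55
Σ LCP = 0 + 0 + 0 + 1 + 1 + 0 + 0 + 1 + 0 + 1 = 4
distinct = 55 − 4 = 51

51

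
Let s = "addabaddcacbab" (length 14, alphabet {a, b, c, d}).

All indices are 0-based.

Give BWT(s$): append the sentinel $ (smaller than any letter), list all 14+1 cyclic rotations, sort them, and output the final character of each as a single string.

rank  rotation         last
    0  $addabaddcacbab  b
    1  ab$addabaddcacb  b
    2  abaddcacbab$add  d
    3  acbab$addabaddc  c
    4  addabaddcacbab$  $
    5  addcacbab$addab  b
    6  b$addabaddcacba  a
    7  bab$addabaddcac  c
    8  baddcacbab$adda  a
    9  cacbab$addabadd  d
   10  cbab$addabaddca  a
   11  dabaddcacbab$ad  d
   12  dcacbab$addabad  d
   13  ddabaddcacbab$a  a
   14  ddcacbab$addaba  a

bbdc$bacadaddaa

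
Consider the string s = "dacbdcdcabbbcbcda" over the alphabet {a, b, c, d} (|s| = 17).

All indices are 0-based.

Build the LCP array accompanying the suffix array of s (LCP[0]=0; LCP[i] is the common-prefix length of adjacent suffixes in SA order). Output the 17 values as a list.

[0, 1, 1, 0, 2, 1, 2, 1, 0, 1, 2, 1, 2, 0, 2, 1, 2]

rank→(start, suffix):
  0 → (16, 'a')
  1 → (8, 'abbbcbcda')
  2 → (1, 'acbdcdcabbbcbcda')
  3 → (9, 'bbbcbcda')
  4 → (10, 'bbcbcda')
  5 → (11, 'bcbcda')
  6 → (13, 'bcda')
  7 → (3, 'bdcdcabbbcbcda')
  8 → (7, 'cabbbcbcda')
  9 → (12, 'cbcda')
  10 → (2, 'cbdcdcabbbcbcda')
  11 → (14, 'cda')
  12 → (5, 'cdcabbbcbcda')
  13 → (15, 'da')
  14 → (0, 'dacbdcdcabbbcbcda')
  15 → (6, 'dcabbbcbcda')
  16 → (4, 'dcdcabbbcbcda')

SA = [16, 8, 1, 9, 10, 11, 13, 3, 7, 12, 2, 14, 5, 15, 0, 6, 4]
i: (SA[i-1],SA[i]) lcp shared
  1: (16,8) 1 'a'
  2: (8,1) 1 'a'
  3: (1,9) 0 ''
  4: (9,10) 2 'bb'
  5: (10,11) 1 'b'
  6: (11,13) 2 'bc'
  7: (13,3) 1 'b'
  8: (3,7) 0 ''
  9: (7,12) 1 'c'
  10: (12,2) 2 'cb'
  11: (2,14) 1 'c'
  12: (14,5) 2 'cd'
  13: (5,15) 0 ''
  14: (15,0) 2 'da'
  15: (0,6) 1 'd'
  16: (6,4) 2 'dc'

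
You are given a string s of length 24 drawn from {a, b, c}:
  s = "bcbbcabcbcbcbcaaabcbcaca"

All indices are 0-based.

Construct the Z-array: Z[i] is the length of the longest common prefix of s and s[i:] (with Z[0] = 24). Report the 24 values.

[24, 0, 1, 2, 0, 0, 3, 0, 3, 0, 3, 0, 2, 0, 0, 0, 0, 3, 0, 2, 0, 0, 0, 0]

Z[0]=24
i=1: i≥r, start 0; Z[1]=0
i=2: i≥r, start 0; Z[2]=1 scan→box=[2,3)
i=3: i≥r, start 0; Z[3]=2 scan→box=[3,5)
i=4: min(r-i=1, Z[1]=0)=0; Z[4]=0
i=5: i≥r, start 0; Z[5]=0
i=6: i≥r, start 0; Z[6]=3 scan→box=[6,9)
i=7: min(r-i=2, Z[1]=0)=0; Z[7]=0
i=8: min(r-i=1, Z[2]=1)=1; Z[8]=3 scan→box=[8,11)
i=9: min(r-i=2, Z[1]=0)=0; Z[9]=0
i=10: min(r-i=1, Z[2]=1)=1; Z[10]=3 scan→box=[10,13)
i=11: min(r-i=2, Z[1]=0)=0; Z[11]=0
i=12: min(r-i=1, Z[2]=1)=1; Z[12]=2 scan→box=[12,14)
i=13: min(r-i=1, Z[1]=0)=0; Z[13]=0
i=14: i≥r, start 0; Z[14]=0
i=15: i≥r, start 0; Z[15]=0
i=16: i≥r, start 0; Z[16]=0
i=17: i≥r, start 0; Z[17]=3 scan→box=[17,20)
i=18: min(r-i=2, Z[1]=0)=0; Z[18]=0
i=19: min(r-i=1, Z[2]=1)=1; Z[19]=2 scan→box=[19,21)
i=20: min(r-i=1, Z[1]=0)=0; Z[20]=0
i=21: i≥r, start 0; Z[21]=0
i=22: i≥r, start 0; Z[22]=0
i=23: i≥r, start 0; Z[23]=0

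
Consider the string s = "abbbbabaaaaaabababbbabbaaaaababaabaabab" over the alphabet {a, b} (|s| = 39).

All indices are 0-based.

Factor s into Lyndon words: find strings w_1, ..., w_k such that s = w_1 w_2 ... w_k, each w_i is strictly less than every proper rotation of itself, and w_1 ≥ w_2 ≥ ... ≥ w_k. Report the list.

emit factor 1: 'abbbb' (i=0, period=5)
emit factor 2: 'ab' (i=5, period=2)
emit factor 3: 'aaaaaabababbbabbaaaaababaabaabab' (i=7, period=32)

["abbbb", "ab", "aaaaaabababbbabbaaaaababaabaabab"]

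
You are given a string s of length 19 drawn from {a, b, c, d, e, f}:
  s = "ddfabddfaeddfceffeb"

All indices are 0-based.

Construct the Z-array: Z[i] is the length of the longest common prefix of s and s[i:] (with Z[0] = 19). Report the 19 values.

[19, 1, 0, 0, 0, 4, 1, 0, 0, 0, 3, 1, 0, 0, 0, 0, 0, 0, 0]

Z[0]=19
i=1: i≥r, start 0; Z[1]=1 extend→box=[1,2)
i=2: i≥r, start 0; Z[2]=0
i=3: i≥r, start 0; Z[3]=0
i=4: i≥r, start 0; Z[4]=0
i=5: i≥r, start 0; Z[5]=4 extend→box=[5,9)
i=6: min(r-i=3, Z[1]=1)=1; Z[6]=1
i=7: min(r-i=2, Z[2]=0)=0; Z[7]=0
i=8: min(r-i=1, Z[3]=0)=0; Z[8]=0
i=9: i≥r, start 0; Z[9]=0
i=10: i≥r, start 0; Z[10]=3 extend→box=[10,13)
i=11: min(r-i=2, Z[1]=1)=1; Z[11]=1
i=12: min(r-i=1, Z[2]=0)=0; Z[12]=0
i=13: i≥r, start 0; Z[13]=0
i=14: i≥r, start 0; Z[14]=0
i=15: i≥r, start 0; Z[15]=0
i=16: i≥r, start 0; Z[16]=0
i=17: i≥r, start 0; Z[17]=0
i=18: i≥r, start 0; Z[18]=0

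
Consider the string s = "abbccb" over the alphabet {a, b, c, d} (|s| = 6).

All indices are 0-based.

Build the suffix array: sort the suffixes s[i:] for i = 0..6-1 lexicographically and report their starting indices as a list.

[0, 5, 1, 2, 4, 3]

rank→(start, suffix):
  0 → (0, 'abbccb')
  1 → (5, 'b')
  2 → (1, 'bbccb')
  3 → (2, 'bccb')
  4 → (4, 'cb')
  5 → (3, 'ccb')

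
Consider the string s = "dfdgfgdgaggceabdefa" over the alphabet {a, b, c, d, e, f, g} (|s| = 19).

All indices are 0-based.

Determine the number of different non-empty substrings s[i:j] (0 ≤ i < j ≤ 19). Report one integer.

rank→(start, suffix):
  0 → (18, 'a')
  1 → (13, 'abdefa')
  2 → (8, 'aggceabdefa')
  3 → (14, 'bdefa')
  4 → (11, 'ceabdefa')
  5 → (15, 'defa')
  6 → (0, 'dfdgfgdgaggceabdefa')
  7 → (6, 'dgaggceabdefa')
  8 → (2, 'dgfgdgaggceabdefa')
  9 → (12, 'eabdefa')
  10 → (16, 'efa')
  11 → (17, 'fa')
  12 → (1, 'fdgfgdgaggceabdefa')
  13 → (4, 'fgdgaggceabdefa')
  14 → (7, 'gaggceabdefa')
  15 → (10, 'gceabdefa')
  16 → (5, 'gdgaggceabdefa')
  17 → (3, 'gfgdgaggceabdefa')
  18 → (9, 'ggceabdefa')

SA = [18, 13, 8, 14, 11, 15, 0, 6, 2, 12, 16, 17, 1, 4, 7, 10, 5, 3, 9]
rank  pair      lcp
   1  s[18:],s[13:]  1  'a'
   2  s[13:],s[8:]  1  'a'
   3  s[8:],s[14:]  0  ''
   4  s[14:],s[11:]  0  ''
   5  s[11:],s[15:]  0  ''
   6  s[15:],s[0:]  1  'd'
   7  s[0:],s[6:]  1  'd'
   8  s[6:],s[2:]  2  'dg'
   9  s[2:],s[12:]  0  ''
  10  s[12:],s[16:]  1  'e'
  11  s[16:],s[17:]  0  ''
  12  s[17:],s[1:]  1  'f'
  13  s[1:],s[4:]  1  'f'
  14  s[4:],s[7:]  0  ''
  15  s[7:],s[10:]  1  'g'
  16  s[10:],s[5:]  1  'g'
  17  s[5:],s[3:]  1  'g'
  18  s[3:],s[9:]  1  'g'

n(n+1)/2 = 19·20/2 = 190
Σ LCP = 0 + 1 + 1 + 0 + 0 + 0 + 1 + 1 + 2 + 0 + 1 + 0 + 1 + 1 + 0 + 1 + 1 + 1 + 1 = 13
distinct = 190 − 13 = 177

177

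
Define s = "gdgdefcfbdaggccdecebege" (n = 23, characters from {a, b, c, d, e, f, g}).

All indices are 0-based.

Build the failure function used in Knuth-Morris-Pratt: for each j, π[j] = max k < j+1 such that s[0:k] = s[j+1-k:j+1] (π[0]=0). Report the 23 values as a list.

[0, 0, 1, 2, 0, 0, 0, 0, 0, 0, 0, 1, 1, 0, 0, 0, 0, 0, 0, 0, 0, 1, 0]

π[0] = 0
j=1 s[j]='d': π[1]=0 (border '')
j=2 s[j]='g': π[2]=1 (border 'g')
j=3 s[j]='d': π[3]=2 (border 'gd')
j=4 s[j]='e': k: 2→0; π[4]=0 (border '')
j=5 s[j]='f': π[5]=0 (border '')
j=6 s[j]='c': π[6]=0 (border '')
j=7 s[j]='f': π[7]=0 (border '')
j=8 s[j]='b': π[8]=0 (border '')
j=9 s[j]='d': π[9]=0 (border '')
j=10 s[j]='a': π[10]=0 (border '')
j=11 s[j]='g': π[11]=1 (border 'g')
j=12 s[j]='g': k: 1→0; π[12]=1 (border 'g')
j=13 s[j]='c': k: 1→0; π[13]=0 (border '')
j=14 s[j]='c': π[14]=0 (border '')
j=15 s[j]='d': π[15]=0 (border '')
j=16 s[j]='e': π[16]=0 (border '')
j=17 s[j]='c': π[17]=0 (border '')
j=18 s[j]='e': π[18]=0 (border '')
j=19 s[j]='b': π[19]=0 (border '')
j=20 s[j]='e': π[20]=0 (border '')
j=21 s[j]='g': π[21]=1 (border 'g')
j=22 s[j]='e': k: 1→0; π[22]=0 (border '')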